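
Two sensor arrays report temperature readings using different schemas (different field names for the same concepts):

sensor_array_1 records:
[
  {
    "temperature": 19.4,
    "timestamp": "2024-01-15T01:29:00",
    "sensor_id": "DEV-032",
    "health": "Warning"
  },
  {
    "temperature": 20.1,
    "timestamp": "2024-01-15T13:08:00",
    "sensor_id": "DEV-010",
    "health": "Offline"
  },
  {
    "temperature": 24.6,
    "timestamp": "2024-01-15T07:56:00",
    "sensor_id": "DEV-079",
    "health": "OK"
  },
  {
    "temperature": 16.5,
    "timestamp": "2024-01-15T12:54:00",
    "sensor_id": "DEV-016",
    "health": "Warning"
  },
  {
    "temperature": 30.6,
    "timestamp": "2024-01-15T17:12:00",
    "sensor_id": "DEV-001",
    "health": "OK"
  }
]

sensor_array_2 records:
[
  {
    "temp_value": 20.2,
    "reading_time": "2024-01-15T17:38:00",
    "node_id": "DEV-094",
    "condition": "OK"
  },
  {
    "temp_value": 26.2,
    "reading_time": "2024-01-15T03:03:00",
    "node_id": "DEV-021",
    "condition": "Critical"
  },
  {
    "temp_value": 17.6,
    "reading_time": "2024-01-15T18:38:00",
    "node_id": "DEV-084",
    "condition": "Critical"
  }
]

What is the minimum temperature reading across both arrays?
16.5

Schema mapping: "temperature" (sensor_array_1) = "temp_value" (sensor_array_2) = temperature reading

Minimum in sensor_array_1: 16.5
Minimum in sensor_array_2: 17.6

Overall minimum: min(16.5, 17.6) = 16.5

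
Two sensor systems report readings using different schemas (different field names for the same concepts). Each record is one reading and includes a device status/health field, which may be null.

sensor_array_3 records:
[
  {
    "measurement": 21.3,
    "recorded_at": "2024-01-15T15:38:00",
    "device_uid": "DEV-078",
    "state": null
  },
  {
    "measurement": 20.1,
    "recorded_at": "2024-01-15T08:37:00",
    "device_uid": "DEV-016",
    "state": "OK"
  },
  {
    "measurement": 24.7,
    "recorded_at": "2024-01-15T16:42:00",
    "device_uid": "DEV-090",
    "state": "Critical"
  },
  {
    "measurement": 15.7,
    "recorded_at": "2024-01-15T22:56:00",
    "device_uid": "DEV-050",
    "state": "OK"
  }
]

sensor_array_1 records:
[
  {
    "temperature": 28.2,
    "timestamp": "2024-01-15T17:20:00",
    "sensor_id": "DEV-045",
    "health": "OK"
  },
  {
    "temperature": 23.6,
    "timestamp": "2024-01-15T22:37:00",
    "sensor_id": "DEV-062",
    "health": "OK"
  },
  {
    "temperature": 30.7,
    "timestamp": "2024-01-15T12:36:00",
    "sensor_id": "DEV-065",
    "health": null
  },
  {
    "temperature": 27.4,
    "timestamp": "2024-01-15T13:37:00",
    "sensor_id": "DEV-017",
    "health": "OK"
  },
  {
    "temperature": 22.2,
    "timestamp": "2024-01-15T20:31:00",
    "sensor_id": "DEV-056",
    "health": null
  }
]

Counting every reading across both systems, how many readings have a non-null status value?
6

Schema mapping: "state" (sensor_array_3) = "health" (sensor_array_1) = status

Non-null in sensor_array_3: 3
Non-null in sensor_array_1: 3

Total non-null: 3 + 3 = 6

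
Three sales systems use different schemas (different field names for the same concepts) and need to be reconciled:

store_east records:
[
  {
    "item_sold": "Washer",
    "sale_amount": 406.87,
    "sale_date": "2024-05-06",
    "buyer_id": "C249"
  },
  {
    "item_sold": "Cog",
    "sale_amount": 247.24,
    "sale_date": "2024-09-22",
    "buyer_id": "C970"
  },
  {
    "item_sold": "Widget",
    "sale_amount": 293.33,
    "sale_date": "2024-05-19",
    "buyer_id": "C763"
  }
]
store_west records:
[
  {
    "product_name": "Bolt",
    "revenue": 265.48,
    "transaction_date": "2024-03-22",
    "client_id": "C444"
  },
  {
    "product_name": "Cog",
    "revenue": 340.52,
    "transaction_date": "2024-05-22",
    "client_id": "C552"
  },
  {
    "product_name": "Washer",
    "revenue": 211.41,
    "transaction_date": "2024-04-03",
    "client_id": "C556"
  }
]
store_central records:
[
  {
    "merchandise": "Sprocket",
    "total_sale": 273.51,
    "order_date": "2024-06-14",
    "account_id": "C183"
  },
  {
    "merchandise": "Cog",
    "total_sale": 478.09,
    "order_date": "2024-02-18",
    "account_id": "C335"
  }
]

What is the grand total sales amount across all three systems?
2516.45

Schema reconciliation - all amount fields map to sale amount:

store_east (sale_amount): 947.44
store_west (revenue): 817.41
store_central (total_sale): 751.6

Grand total: 2516.45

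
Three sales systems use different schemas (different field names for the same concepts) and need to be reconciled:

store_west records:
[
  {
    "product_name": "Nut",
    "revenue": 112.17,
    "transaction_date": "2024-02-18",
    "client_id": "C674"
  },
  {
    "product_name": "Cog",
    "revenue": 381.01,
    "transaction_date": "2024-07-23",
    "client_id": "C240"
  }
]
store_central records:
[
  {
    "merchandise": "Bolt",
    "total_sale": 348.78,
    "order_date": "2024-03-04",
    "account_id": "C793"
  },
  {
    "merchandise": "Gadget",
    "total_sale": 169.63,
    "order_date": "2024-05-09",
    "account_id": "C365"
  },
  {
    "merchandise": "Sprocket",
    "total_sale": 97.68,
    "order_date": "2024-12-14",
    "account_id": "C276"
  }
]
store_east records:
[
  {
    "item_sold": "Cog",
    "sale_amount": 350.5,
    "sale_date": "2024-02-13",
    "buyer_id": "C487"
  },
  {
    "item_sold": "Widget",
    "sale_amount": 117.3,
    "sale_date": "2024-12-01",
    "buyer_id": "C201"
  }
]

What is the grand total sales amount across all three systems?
1577.07

Schema reconciliation - all amount fields map to sale amount:

store_west (revenue): 493.18
store_central (total_sale): 616.09
store_east (sale_amount): 467.8

Grand total: 1577.07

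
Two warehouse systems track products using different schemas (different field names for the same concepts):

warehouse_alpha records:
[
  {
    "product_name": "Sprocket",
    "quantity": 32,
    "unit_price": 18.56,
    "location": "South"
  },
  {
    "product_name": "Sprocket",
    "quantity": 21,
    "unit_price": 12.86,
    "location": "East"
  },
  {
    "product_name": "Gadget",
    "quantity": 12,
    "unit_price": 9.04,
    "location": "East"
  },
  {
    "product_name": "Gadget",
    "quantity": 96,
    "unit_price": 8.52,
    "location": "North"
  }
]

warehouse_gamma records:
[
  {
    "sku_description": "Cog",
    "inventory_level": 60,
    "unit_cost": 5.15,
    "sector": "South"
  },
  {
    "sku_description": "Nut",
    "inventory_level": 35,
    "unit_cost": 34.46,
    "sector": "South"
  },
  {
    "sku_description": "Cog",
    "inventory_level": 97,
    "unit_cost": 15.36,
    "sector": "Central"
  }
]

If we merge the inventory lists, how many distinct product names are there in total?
4

Schema mapping: "product_name" (warehouse_alpha) = "sku_description" (warehouse_gamma) = product name

Products in warehouse_alpha: ['Gadget', 'Sprocket']
Products in warehouse_gamma: ['Cog', 'Nut']

Union (unique products): ['Cog', 'Gadget', 'Nut', 'Sprocket']
Count: 4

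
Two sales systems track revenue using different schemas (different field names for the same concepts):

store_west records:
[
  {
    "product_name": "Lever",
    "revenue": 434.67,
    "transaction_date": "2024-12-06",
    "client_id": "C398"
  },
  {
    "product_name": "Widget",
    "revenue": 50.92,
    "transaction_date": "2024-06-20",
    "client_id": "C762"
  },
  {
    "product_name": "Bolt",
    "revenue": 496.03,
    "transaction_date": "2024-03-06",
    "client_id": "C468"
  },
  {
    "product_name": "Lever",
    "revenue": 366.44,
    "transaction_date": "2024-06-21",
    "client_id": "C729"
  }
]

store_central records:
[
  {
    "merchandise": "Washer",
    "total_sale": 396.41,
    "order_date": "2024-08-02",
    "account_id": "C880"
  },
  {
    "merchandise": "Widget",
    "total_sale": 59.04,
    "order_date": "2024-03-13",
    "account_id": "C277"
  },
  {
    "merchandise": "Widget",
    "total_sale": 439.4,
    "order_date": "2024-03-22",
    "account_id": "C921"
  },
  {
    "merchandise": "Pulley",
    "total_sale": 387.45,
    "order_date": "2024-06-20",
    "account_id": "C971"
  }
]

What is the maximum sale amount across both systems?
496.03

Reconcile: "revenue" (store_west) = "total_sale" (store_central) = sale amount

Maximum in store_west: 496.03
Maximum in store_central: 439.4

Overall maximum: max(496.03, 439.4) = 496.03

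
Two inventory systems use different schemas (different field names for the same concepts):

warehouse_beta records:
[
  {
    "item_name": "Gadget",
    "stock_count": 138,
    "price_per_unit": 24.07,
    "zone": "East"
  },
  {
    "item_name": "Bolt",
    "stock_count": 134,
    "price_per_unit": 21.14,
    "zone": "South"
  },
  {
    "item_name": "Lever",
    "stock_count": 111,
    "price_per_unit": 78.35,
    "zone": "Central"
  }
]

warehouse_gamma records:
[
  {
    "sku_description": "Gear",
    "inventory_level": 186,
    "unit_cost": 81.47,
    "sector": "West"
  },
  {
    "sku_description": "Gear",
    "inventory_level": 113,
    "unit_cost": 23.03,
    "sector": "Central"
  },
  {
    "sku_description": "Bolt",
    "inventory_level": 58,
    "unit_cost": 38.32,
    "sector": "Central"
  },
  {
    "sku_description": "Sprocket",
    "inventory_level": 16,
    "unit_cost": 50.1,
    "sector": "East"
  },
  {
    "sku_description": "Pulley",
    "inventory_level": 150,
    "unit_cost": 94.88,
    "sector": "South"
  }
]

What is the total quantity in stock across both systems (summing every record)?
906

To reconcile these schemas, identify the field holding the quantity in stock in each system:
1. In warehouse_beta it is "stock_count"
2. In warehouse_gamma it is "inventory_level"

From warehouse_beta: 138 + 134 + 111 = 383
From warehouse_gamma: 186 + 113 + 58 + 16 + 150 = 523

Total: 383 + 523 = 906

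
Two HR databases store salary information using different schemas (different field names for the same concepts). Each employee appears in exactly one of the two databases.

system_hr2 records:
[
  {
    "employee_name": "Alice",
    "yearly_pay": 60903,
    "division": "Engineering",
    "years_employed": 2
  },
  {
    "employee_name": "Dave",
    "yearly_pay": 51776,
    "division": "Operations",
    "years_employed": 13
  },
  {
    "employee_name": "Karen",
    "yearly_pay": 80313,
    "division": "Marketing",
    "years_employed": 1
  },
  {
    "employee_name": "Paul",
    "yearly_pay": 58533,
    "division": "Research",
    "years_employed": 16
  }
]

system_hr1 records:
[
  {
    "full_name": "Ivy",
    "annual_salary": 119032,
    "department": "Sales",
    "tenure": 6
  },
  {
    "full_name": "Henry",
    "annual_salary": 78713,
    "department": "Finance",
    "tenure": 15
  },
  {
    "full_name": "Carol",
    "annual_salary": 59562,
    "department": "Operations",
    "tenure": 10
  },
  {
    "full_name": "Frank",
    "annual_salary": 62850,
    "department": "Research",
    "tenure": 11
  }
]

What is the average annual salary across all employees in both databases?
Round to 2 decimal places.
71460.25

Schema mapping: "yearly_pay" (system_hr2) = "annual_salary" (system_hr1) = annual salary

All salaries: [60903, 51776, 80313, 58533, 119032, 78713, 59562, 62850]
Sum: 571682
Count: 8
Average: 571682 / 8 = 71460.25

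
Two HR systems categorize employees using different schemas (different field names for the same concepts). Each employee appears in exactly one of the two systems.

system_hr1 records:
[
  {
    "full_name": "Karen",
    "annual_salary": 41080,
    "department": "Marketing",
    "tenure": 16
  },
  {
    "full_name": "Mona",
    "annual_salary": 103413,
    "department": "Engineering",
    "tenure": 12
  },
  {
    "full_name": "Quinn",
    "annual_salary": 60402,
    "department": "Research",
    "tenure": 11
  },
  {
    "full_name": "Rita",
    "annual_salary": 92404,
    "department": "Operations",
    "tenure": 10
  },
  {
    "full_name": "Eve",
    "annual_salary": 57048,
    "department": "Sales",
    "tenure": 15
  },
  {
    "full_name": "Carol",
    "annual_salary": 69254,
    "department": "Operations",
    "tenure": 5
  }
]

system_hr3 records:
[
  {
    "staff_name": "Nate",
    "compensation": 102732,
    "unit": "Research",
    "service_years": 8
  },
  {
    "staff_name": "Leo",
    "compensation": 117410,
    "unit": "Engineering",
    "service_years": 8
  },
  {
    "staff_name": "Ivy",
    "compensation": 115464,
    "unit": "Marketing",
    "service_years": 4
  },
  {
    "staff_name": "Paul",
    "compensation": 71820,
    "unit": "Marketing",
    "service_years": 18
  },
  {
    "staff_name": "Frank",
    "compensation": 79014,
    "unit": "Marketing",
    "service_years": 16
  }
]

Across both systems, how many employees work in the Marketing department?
4

Schema mapping: "department" (system_hr1) = "unit" (system_hr3) = department

Marketing employees in system_hr1: 1
Marketing employees in system_hr3: 3

Total in Marketing: 1 + 3 = 4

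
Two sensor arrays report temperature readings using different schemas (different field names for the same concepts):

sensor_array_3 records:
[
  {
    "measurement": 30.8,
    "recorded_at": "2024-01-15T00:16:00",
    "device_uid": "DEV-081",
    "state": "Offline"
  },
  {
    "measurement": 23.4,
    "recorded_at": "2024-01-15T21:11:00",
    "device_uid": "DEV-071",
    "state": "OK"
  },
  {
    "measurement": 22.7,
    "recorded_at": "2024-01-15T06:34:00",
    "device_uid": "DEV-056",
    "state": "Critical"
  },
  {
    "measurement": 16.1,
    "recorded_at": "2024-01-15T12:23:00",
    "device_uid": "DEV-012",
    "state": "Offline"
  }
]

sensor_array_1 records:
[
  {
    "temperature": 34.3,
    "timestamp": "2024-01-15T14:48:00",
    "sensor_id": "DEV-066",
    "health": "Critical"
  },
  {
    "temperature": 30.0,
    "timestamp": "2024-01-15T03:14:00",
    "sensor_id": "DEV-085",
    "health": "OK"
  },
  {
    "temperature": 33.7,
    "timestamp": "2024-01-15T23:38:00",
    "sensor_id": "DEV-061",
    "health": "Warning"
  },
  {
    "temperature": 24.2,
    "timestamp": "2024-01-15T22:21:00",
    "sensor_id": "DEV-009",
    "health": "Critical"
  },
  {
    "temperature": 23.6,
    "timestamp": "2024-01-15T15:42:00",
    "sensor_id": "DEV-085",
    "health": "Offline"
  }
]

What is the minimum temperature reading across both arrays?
16.1

Schema mapping: "measurement" (sensor_array_3) = "temperature" (sensor_array_1) = temperature reading

Minimum in sensor_array_3: 16.1
Minimum in sensor_array_1: 23.6

Overall minimum: min(16.1, 23.6) = 16.1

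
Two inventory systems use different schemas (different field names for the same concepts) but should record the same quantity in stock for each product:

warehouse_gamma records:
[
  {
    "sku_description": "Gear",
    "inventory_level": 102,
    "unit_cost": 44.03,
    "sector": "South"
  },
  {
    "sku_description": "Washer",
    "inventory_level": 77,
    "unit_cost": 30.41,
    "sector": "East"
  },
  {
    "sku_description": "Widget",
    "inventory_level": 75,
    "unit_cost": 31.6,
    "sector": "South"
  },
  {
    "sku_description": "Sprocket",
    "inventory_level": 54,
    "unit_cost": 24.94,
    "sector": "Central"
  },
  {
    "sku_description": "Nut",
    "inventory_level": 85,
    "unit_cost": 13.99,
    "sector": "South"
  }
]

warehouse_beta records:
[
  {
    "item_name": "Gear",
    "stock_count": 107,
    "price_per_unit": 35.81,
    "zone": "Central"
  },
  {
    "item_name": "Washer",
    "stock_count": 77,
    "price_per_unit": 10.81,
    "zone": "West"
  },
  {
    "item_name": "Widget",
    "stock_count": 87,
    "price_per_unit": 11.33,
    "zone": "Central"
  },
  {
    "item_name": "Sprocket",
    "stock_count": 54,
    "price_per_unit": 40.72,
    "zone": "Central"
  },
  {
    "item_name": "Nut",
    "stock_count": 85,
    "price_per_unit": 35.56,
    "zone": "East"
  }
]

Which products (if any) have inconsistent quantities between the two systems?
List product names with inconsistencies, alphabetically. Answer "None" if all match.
Gear, Widget

Schema mappings:
- "sku_description" (warehouse_gamma) = "item_name" (warehouse_beta) = product name
- "inventory_level" (warehouse_gamma) = "stock_count" (warehouse_beta) = quantity

Comparison:
  Gear: 102 vs 107 - MISMATCH
  Washer: 77 vs 77 - MATCH
  Widget: 75 vs 87 - MISMATCH
  Sprocket: 54 vs 54 - MATCH
  Nut: 85 vs 85 - MATCH

Products with inconsistencies: Gear, Widget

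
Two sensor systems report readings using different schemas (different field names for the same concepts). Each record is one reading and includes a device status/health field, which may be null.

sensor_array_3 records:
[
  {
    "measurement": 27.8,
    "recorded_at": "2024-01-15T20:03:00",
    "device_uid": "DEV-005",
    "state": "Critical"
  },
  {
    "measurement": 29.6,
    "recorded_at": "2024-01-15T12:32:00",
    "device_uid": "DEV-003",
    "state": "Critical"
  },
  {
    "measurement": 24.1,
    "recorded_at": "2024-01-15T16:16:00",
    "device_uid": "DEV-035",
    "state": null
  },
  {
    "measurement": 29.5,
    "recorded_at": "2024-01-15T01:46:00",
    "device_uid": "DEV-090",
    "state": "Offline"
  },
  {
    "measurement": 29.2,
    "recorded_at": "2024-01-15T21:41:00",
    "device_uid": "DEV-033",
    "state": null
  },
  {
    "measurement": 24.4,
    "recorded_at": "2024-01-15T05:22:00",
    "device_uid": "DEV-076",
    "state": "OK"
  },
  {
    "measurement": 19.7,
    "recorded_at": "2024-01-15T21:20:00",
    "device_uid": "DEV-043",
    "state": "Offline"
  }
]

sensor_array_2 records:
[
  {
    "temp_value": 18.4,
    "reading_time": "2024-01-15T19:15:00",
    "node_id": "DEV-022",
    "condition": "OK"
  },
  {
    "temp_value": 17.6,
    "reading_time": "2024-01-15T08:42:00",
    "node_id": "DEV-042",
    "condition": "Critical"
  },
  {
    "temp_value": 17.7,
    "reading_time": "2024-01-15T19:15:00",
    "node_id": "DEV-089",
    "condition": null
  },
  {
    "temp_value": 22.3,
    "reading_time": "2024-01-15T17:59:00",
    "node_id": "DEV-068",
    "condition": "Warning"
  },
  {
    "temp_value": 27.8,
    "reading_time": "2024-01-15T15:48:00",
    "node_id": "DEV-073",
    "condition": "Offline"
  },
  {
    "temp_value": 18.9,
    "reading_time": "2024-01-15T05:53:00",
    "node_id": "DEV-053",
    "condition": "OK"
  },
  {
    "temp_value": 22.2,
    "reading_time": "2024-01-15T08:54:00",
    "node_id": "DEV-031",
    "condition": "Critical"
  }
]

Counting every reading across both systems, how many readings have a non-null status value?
11

Schema mapping: "state" (sensor_array_3) = "condition" (sensor_array_2) = status

Non-null in sensor_array_3: 5
Non-null in sensor_array_2: 6

Total non-null: 5 + 6 = 11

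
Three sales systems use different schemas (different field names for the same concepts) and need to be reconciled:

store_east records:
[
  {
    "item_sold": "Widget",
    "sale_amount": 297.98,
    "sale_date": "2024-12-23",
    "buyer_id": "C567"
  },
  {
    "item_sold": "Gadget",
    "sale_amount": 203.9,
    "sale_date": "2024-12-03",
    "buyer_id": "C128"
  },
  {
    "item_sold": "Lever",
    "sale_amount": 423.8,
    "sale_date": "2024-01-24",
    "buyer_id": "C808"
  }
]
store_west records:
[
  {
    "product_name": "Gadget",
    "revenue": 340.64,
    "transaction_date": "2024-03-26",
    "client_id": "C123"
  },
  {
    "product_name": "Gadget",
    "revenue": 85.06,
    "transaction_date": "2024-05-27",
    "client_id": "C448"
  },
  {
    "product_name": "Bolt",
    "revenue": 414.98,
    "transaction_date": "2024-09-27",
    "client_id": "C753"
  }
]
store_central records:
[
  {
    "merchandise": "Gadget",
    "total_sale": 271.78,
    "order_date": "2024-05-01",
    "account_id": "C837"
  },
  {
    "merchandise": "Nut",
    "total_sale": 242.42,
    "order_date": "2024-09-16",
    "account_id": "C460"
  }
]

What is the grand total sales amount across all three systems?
2280.56

Schema reconciliation - all amount fields map to sale amount:

store_east (sale_amount): 925.68
store_west (revenue): 840.68
store_central (total_sale): 514.2

Grand total: 2280.56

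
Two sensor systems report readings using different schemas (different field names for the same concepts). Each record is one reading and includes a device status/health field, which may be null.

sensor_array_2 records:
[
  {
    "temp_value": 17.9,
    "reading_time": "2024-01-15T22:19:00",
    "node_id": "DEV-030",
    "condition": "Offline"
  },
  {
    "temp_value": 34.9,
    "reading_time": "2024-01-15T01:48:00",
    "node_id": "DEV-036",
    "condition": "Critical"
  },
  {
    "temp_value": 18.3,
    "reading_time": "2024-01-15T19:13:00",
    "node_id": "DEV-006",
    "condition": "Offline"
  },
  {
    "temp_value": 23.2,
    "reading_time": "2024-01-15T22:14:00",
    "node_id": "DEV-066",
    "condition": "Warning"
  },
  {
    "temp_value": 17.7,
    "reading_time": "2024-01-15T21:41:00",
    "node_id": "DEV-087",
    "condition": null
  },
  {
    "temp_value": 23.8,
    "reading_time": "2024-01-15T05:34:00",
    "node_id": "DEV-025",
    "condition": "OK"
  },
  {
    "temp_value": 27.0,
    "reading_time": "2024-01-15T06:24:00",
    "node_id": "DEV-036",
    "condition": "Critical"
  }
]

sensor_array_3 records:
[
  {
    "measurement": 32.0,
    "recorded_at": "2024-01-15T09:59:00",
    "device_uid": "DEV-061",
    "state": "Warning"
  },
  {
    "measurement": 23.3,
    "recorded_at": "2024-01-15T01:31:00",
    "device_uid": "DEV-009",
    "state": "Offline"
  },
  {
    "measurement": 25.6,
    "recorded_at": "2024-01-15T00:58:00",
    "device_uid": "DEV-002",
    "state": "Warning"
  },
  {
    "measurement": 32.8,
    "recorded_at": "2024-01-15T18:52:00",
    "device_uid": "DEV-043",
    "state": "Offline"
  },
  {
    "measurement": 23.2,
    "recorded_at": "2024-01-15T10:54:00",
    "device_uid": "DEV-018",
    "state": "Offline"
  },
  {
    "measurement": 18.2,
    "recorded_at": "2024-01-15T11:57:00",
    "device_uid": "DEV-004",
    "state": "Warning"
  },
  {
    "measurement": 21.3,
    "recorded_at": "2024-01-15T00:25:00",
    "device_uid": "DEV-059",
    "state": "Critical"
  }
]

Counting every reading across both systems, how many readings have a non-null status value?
13

Schema mapping: "condition" (sensor_array_2) = "state" (sensor_array_3) = status

Non-null in sensor_array_2: 6
Non-null in sensor_array_3: 7

Total non-null: 6 + 7 = 13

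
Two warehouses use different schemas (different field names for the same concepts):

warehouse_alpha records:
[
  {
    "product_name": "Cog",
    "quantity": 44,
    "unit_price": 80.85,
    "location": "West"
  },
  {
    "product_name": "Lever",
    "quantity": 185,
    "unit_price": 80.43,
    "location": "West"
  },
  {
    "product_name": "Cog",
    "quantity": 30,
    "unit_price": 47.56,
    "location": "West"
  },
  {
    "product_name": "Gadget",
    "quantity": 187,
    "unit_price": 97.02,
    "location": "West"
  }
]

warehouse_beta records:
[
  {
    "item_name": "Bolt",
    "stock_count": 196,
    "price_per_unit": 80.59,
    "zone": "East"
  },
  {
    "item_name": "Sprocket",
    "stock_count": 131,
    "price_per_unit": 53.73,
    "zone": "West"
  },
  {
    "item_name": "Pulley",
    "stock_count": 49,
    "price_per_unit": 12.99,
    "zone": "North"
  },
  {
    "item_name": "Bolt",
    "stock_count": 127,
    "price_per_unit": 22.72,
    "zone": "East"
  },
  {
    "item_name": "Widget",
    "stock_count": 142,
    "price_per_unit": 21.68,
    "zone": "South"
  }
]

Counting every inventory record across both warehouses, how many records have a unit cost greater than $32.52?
6

Schema mapping: "unit_price" (warehouse_alpha) = "price_per_unit" (warehouse_beta) = unit cost

Records > $32.52 in warehouse_alpha: 4
Records > $32.52 in warehouse_beta: 2

Total count: 4 + 2 = 6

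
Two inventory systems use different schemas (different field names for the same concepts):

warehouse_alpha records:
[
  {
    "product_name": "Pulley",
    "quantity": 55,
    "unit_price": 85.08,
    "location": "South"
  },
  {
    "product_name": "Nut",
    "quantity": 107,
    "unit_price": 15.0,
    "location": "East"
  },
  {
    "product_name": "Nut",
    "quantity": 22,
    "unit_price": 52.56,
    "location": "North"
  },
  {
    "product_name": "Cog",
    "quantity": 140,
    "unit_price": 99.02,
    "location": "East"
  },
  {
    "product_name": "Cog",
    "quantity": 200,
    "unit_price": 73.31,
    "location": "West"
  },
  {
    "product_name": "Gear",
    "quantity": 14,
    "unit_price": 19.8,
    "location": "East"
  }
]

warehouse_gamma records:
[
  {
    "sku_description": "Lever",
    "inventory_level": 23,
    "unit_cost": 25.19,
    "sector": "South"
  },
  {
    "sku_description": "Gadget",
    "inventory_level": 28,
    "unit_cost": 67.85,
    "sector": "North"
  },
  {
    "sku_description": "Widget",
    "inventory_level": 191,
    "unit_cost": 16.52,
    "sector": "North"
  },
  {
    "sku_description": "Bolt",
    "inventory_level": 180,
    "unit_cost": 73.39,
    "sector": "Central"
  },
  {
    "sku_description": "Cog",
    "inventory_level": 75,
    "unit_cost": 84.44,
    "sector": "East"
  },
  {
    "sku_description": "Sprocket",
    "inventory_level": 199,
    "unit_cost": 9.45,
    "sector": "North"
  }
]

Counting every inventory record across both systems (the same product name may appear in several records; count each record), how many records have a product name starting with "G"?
2

Schema mapping: "product_name" (warehouse_alpha) = "sku_description" (warehouse_gamma) = product name

Records with product name starting with "G" in warehouse_alpha: 1
Records with product name starting with "G" in warehouse_gamma: 1

Total: 1 + 1 = 2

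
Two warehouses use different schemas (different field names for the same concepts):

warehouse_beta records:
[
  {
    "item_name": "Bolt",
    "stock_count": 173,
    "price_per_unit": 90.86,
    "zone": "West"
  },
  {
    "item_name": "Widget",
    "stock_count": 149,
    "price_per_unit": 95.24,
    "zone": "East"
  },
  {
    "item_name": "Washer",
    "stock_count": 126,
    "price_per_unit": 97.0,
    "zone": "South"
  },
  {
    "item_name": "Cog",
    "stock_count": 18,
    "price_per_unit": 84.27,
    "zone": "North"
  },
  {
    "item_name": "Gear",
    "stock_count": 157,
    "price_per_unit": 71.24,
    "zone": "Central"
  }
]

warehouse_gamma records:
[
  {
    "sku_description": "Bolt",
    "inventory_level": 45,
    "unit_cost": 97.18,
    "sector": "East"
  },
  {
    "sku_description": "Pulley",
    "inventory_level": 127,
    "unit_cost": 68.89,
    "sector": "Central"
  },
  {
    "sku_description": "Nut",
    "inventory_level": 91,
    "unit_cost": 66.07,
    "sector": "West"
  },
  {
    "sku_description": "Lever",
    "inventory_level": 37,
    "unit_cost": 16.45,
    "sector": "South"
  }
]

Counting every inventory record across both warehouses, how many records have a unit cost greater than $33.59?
8

Schema mapping: "price_per_unit" (warehouse_beta) = "unit_cost" (warehouse_gamma) = unit cost

Records > $33.59 in warehouse_beta: 5
Records > $33.59 in warehouse_gamma: 3

Total count: 5 + 3 = 8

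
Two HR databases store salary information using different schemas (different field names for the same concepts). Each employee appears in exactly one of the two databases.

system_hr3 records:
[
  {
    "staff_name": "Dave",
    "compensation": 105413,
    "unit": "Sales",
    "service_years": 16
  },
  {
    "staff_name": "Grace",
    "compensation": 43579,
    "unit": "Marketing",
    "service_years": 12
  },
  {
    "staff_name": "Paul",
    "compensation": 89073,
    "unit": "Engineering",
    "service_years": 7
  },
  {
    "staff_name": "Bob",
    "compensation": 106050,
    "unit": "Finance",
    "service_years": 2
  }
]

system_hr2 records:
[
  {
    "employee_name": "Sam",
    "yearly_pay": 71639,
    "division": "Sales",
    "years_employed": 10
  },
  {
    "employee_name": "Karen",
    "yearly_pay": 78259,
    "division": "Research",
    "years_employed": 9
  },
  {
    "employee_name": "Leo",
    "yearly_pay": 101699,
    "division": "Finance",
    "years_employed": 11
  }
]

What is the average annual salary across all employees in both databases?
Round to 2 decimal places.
85101.71

Schema mapping: "compensation" (system_hr3) = "yearly_pay" (system_hr2) = annual salary

All salaries: [105413, 43579, 89073, 106050, 71639, 78259, 101699]
Sum: 595712
Count: 7
Average: 595712 / 7 = 85101.71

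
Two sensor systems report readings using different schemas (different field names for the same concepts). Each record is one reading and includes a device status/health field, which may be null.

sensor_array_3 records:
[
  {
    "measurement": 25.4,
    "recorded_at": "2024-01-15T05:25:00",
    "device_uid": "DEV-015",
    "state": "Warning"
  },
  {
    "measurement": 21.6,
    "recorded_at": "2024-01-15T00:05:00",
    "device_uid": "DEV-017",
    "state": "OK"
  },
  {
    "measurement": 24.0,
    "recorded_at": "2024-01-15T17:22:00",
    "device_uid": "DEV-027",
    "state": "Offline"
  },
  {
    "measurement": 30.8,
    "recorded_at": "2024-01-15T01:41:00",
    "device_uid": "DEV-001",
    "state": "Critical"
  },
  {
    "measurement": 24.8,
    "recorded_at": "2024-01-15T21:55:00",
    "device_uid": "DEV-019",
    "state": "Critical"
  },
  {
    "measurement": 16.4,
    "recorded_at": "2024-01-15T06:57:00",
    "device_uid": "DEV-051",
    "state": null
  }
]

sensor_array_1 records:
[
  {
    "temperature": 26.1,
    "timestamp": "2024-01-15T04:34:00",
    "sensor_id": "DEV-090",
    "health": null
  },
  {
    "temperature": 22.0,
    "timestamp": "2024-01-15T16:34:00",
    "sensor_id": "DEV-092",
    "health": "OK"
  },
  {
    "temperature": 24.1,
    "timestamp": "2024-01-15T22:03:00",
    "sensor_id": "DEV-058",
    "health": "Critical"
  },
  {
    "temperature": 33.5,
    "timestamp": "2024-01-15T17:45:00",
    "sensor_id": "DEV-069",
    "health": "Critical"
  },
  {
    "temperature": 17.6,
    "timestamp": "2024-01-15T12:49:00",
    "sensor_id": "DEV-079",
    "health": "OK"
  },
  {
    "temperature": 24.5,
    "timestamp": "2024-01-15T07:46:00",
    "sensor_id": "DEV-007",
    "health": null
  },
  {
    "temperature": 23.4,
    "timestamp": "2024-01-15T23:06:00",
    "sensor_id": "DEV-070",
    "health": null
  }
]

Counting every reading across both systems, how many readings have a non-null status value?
9

Schema mapping: "state" (sensor_array_3) = "health" (sensor_array_1) = status

Non-null in sensor_array_3: 5
Non-null in sensor_array_1: 4

Total non-null: 5 + 4 = 9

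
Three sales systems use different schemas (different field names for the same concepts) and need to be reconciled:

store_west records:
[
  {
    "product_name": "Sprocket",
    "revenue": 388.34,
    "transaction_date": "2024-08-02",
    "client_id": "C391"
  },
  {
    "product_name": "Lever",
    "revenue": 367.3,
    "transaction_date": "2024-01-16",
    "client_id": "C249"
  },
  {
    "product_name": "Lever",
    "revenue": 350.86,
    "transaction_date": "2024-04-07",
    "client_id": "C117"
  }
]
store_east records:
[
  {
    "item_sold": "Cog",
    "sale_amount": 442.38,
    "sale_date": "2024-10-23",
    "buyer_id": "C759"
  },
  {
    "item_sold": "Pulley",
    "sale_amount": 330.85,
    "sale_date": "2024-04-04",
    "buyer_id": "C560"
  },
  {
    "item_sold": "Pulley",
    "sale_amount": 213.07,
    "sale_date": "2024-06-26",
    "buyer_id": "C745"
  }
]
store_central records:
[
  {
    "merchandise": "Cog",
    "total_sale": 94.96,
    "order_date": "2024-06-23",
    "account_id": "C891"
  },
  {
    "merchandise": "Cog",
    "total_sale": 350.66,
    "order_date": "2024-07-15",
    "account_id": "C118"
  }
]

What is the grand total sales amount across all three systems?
2538.42

Schema reconciliation - all amount fields map to sale amount:

store_west (revenue): 1106.5
store_east (sale_amount): 986.3
store_central (total_sale): 445.62

Grand total: 2538.42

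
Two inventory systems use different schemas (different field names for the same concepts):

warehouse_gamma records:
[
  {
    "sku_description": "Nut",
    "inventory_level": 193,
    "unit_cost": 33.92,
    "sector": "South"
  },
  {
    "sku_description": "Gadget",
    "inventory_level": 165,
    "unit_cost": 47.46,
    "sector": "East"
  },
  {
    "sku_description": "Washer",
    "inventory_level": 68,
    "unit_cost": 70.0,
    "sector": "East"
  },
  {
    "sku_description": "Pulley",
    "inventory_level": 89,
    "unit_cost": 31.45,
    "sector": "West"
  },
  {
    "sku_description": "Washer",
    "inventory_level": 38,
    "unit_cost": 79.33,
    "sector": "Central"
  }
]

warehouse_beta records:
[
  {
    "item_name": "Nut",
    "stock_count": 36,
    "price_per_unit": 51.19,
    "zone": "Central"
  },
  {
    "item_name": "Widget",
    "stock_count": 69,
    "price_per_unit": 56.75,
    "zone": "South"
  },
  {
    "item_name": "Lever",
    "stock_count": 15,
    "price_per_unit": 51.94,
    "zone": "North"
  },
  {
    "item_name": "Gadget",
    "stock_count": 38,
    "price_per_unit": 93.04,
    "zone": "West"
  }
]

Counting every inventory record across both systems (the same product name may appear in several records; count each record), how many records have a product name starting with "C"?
0

Schema mapping: "sku_description" (warehouse_gamma) = "item_name" (warehouse_beta) = product name

Records with product name starting with "C" in warehouse_gamma: 0
Records with product name starting with "C" in warehouse_beta: 0

Total: 0 + 0 = 0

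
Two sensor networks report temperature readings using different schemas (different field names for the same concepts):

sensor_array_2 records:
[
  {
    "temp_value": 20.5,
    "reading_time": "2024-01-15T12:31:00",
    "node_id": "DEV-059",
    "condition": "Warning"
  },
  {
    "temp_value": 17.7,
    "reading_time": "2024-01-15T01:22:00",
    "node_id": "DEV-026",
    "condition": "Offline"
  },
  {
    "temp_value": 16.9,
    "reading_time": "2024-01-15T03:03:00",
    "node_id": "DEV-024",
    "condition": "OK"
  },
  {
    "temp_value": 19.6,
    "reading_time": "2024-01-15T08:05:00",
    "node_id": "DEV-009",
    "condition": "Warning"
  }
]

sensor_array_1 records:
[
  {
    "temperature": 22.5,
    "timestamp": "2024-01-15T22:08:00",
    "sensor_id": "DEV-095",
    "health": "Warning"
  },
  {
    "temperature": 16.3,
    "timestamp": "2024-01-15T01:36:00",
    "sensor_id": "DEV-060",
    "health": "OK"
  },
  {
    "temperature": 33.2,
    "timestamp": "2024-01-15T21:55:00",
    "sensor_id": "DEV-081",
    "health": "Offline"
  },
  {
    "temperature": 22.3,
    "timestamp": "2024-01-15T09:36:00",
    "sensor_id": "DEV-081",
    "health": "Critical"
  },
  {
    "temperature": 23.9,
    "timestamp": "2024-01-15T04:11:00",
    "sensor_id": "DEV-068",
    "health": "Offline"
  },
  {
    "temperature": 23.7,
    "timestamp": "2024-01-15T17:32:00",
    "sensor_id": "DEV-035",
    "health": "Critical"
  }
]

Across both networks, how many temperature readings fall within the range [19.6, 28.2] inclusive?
6

Schema mapping: "temp_value" (sensor_array_2) = "temperature" (sensor_array_1) = temperature

Readings in [19.6, 28.2] from sensor_array_2: 2
Readings in [19.6, 28.2] from sensor_array_1: 4

Total count: 2 + 4 = 6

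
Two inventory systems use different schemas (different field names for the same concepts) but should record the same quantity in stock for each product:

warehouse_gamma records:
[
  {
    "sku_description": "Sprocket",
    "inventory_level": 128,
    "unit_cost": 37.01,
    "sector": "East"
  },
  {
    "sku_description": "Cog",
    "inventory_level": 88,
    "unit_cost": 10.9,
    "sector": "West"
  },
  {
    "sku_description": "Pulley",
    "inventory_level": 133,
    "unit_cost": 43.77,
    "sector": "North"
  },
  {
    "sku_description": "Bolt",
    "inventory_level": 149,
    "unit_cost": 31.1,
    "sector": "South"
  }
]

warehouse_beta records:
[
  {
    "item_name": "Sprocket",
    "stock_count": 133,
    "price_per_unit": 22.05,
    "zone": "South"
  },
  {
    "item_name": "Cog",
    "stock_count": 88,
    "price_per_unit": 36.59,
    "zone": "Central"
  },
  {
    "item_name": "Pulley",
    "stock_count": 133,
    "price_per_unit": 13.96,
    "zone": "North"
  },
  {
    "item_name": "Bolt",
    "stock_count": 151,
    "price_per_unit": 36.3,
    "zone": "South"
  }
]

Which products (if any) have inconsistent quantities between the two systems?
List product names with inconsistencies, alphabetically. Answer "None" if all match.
Bolt, Sprocket

Schema mappings:
- "sku_description" (warehouse_gamma) = "item_name" (warehouse_beta) = product name
- "inventory_level" (warehouse_gamma) = "stock_count" (warehouse_beta) = quantity

Comparison:
  Sprocket: 128 vs 133 - MISMATCH
  Cog: 88 vs 88 - MATCH
  Pulley: 133 vs 133 - MATCH
  Bolt: 149 vs 151 - MISMATCH

Products with inconsistencies: Bolt, Sprocket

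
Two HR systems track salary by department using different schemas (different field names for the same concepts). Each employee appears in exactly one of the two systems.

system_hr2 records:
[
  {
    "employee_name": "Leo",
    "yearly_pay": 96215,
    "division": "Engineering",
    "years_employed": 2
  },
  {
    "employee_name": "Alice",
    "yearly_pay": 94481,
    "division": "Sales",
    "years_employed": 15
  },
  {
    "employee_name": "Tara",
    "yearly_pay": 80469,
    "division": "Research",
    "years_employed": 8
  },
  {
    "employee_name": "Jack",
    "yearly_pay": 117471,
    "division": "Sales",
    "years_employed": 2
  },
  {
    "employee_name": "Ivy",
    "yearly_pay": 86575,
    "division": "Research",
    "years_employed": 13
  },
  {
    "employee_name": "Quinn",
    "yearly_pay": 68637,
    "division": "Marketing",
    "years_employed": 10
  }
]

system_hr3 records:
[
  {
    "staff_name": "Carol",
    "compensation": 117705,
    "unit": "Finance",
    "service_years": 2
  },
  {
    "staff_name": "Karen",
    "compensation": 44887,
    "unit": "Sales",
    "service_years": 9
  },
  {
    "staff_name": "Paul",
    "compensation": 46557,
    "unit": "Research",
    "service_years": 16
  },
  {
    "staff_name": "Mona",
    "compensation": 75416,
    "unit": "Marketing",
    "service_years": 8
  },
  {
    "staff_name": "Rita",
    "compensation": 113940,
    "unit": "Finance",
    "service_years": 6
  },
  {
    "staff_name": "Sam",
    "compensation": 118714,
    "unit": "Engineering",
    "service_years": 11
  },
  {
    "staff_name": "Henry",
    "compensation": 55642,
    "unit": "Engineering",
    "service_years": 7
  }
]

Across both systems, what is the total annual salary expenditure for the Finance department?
231645

Schema mappings:
- "division" (system_hr2) = "unit" (system_hr3) = department
- "yearly_pay" (system_hr2) = "compensation" (system_hr3) = salary

Finance salaries from system_hr2: 0
Finance salaries from system_hr3: 231645

Total: 0 + 231645 = 231645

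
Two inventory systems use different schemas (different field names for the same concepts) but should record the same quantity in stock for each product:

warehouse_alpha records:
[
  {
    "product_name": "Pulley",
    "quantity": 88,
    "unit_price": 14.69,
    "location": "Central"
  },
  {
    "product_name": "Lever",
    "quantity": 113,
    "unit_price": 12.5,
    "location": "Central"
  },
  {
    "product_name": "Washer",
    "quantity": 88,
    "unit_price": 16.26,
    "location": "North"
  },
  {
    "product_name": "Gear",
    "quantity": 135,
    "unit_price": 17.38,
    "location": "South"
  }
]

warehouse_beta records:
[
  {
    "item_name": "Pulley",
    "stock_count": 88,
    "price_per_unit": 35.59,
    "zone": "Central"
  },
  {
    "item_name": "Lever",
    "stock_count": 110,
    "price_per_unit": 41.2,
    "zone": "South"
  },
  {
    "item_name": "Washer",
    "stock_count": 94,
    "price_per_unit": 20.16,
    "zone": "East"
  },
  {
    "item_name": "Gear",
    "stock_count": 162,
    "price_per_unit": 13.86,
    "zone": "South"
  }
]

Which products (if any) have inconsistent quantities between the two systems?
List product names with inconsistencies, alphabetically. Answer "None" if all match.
Gear, Lever, Washer

Schema mappings:
- "product_name" (warehouse_alpha) = "item_name" (warehouse_beta) = product name
- "quantity" (warehouse_alpha) = "stock_count" (warehouse_beta) = quantity

Comparison:
  Pulley: 88 vs 88 - MATCH
  Lever: 113 vs 110 - MISMATCH
  Washer: 88 vs 94 - MISMATCH
  Gear: 135 vs 162 - MISMATCH

Products with inconsistencies: Gear, Lever, Washer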